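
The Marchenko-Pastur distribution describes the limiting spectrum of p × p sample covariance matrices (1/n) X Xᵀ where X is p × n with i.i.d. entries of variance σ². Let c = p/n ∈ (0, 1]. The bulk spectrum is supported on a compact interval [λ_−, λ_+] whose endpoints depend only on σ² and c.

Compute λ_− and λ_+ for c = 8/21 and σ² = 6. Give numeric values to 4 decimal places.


c = 8/21 = 0.380952; √c = 0.617213.
λ_− = σ² (1 − √c)² = 6 · (1 − 0.617213)² = 6 · (0.382787)² = 0.879153.
λ_+ = σ² (1 + √c)² = 6 · (1 + 0.617213)² = 6 · (1.617213)² = 15.692275.

Rounded to 4 decimal places: λ_− ≈ 0.8792, λ_+ ≈ 15.6923.


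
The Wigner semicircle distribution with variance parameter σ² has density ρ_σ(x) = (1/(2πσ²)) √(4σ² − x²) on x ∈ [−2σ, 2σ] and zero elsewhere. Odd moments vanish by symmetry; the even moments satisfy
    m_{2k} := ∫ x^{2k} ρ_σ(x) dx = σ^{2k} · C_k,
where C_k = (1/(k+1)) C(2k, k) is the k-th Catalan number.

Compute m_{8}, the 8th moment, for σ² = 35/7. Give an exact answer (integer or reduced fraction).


By the scaled semicircle moment identity, m_{2k} = σ^{2k} · C_k with k = 4.
C_4 = (1/(k+1)) · C(2k, k) = (1/5) · C(8, 4) = (1/5) · 70 = 14.
σ^{2k} = (σ²)^k = (35/7)^4 = 625.

Therefore m_{8} = σ^{8} · C_4 = 625 · 14 = 8750.


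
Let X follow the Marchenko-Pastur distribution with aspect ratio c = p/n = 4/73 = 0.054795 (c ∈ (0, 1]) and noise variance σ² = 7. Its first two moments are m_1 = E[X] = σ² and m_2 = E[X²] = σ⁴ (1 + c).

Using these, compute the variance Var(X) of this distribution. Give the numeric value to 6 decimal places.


m_1 = E[X] = σ² = 7, so m_1² = 49.
m_2 = E[X²] = σ⁴ (1 + c) = 49 · (1 + 0.054795) = 49 · 1.054795 = 51.684932.
(Note m_2 − m_1² simplifies to c · σ⁴ = 0.054795 · 49.)

Var(X) = m_2 − m_1² = 51.684932 − 49 = 2.684932.


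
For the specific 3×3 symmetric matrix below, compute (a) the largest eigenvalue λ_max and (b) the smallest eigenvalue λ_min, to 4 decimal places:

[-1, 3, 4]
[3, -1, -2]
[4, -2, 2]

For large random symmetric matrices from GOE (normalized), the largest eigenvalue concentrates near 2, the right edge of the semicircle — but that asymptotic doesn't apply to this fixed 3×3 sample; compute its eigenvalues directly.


Since M is real symmetric, all three eigenvalues are real; they are the roots of det(λI − M) = λ³ − (tr M) λ² + s λ − det M, where s is the sum of the principal 2×2 minors.
tr M = -1 + (-1) + 2 = 0.
s = ((-1)·(-1) − 3²) + ((-1)·2 − 4²) + ((-1)·2 − (-2)²) = -8 + (-18) + (-6) = -32.
det M (expand along row 1) = (-1)·(-6) − 3·14 + 4·(-2) = -44.
Characteristic polynomial: λ³ − 32λ + 44 = 0.
Substitute λ = y + (tr M)/3 = y + 0.000000 to remove the quadratic term: y³ + p·y + q = 0 with p = s − (tr M)²/3 = -32.000000 and q = −2(tr M)³/27 + (tr M)·s/3 − det M = 44.000000.
Three real roots ⇒ use the trigonometric (Viète) form: r = 2√(−p/3) = 6.531973, φ = arccos(3q/(p·r)) = arccos(-0.631509) = 2.254294 rad.
y_k = r·cos(φ/3 − 2πk/3) for k = 0, 1, 2 gives y = 4.772993, 1.475355, -6.248349.
λ_k = y_k + 0.000000 gives λ = 4.7730, 1.4754, -6.2483 (check: the sum is 0.0000 = tr M).

Hence λ_max = 4.7730 and λ_min = -6.2483.


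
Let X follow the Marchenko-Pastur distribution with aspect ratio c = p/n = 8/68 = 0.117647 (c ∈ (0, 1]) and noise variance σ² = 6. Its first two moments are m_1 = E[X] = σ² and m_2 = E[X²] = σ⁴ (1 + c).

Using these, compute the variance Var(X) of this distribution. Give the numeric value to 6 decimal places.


m_1 = E[X] = σ² = 6, so m_1² = 36.
m_2 = E[X²] = σ⁴ (1 + c) = 36 · (1 + 0.117647) = 36 · 1.117647 = 40.235294.
(Note m_2 − m_1² simplifies to c · σ⁴ = 0.117647 · 36.)

Var(X) = m_2 − m_1² = 40.235294 − 36 = 4.235294.


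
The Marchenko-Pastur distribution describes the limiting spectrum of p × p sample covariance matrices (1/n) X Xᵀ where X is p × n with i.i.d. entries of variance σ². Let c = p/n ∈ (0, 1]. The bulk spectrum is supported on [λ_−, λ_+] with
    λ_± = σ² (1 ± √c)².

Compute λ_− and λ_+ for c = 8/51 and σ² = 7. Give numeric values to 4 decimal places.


c = 8/51 = 0.156863; √c = 0.396059.
λ_− = σ² (1 − √c)² = 7 · (1 − 0.396059)² = 7 · (0.603941)² = 2.553213.
λ_+ = σ² (1 + √c)² = 7 · (1 + 0.396059)² = 7 · (1.396059)² = 13.642865.

Rounded to 4 decimal places: λ_− ≈ 2.5532, λ_+ ≈ 13.6429.


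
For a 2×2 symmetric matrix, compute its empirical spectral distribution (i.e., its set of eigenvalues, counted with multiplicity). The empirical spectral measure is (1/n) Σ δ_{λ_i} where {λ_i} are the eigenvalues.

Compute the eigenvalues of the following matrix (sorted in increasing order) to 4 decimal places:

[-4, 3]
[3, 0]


Since M is real symmetric, both eigenvalues are real; they are the roots of det(λI − M) = λ² − (tr M) λ + det M.
tr M = -4 + 0 = -4.
det M = (-4)·0 − 3² = 0 − 9 = -9.
Characteristic polynomial: λ² + 4λ − 9 = 0.
Discriminant Δ = (tr M)² − 4·det M = 16 − (-36) = 52; √Δ = 7.211103.
λ = (tr M ± √Δ)/2 = (-4 ± 7.211103)/2, giving (tr M − √Δ)/2 = -5.6056 and (tr M + √Δ)/2 = 1.6056.

Eigenvalues sorted in increasing order: [-5.6056, 1.6056].


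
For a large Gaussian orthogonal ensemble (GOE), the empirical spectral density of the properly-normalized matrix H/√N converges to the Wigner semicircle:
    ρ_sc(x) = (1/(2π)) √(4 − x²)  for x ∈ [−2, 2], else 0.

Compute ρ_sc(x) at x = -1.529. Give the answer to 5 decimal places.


ρ_sc(x) = (1/(2π)) √(4 − x²). With x = -1.529:
  4 − x² = 4 − (-1.529)² = 4 − 2.337841 = 1.662159.
  √(4 − x²) = 1.289247.
  1/(2π) = 0.159155.
  ρ_sc(-1.529) = 0.159155 · 1.289247 = 0.205190.

Rounded to 5 decimal places: ρ_sc(-1.529) ≈ 0.20519.


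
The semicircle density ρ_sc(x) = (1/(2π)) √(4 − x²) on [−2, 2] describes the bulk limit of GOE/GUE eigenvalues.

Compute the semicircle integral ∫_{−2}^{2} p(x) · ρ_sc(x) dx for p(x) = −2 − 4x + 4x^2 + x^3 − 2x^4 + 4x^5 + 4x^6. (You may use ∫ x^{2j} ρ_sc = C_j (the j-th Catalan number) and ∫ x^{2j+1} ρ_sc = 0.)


Write p(x) = Σ a_i x^i, split into monomials and integrate each against ρ_sc separately.
Using ∫ x^{2j} ρ_sc = C_j = (1/(j+1)) C(2j, j) (Catalan numbers) and ∫ x^{2j+1} ρ_sc = 0 (odd monomials vanish by symmetry):
  i = 0 (even): a_0 · C_{0} = -2 · 1 = -2
  i = 1 (odd): ∫ x^1 ρ_sc = 0 (vanishes)
  i = 2 (even): a_2 · C_{1} = 4 · 1 = 4
  i = 3 (odd): ∫ x^3 ρ_sc = 0 (vanishes)
  i = 4 (even): a_4 · C_{2} = -2 · 2 = -4
  i = 5 (odd): ∫ x^5 ρ_sc = 0 (vanishes)
  i = 6 (even): a_6 · C_{3} = 4 · 5 = 20

Summing the contributions: ∫_{−2}^{2} p(x) ρ_sc(x) dx = (-2) + 4 + (-4) + 20 = 18.


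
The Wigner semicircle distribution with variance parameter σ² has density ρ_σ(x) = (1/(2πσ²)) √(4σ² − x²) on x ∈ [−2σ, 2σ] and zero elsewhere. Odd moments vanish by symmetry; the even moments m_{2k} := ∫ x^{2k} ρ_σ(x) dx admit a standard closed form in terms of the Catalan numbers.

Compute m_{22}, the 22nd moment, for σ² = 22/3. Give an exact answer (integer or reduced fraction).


By the scaled semicircle moment identity, m_{2k} = σ^{2k} · C_k with k = 11.
C_11 = (1/(k+1)) · C(2k, k) = (1/12) · C(22, 11) = (1/12) · 705432 = 58786.
σ^{2k} = (σ²)^k = (22/3)^11 = 584318301411328/177147.

Therefore m_{22} = σ^{22} · C_11 = (584318301411328/177147) · 58786 = 34349735666766327808/177147.


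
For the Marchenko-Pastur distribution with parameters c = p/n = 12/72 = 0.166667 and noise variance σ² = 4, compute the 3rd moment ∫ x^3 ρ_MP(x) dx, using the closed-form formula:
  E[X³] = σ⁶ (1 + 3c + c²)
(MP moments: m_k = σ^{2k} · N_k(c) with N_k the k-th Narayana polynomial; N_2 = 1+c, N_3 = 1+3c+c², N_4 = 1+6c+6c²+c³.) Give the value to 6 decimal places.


E[X³] = σ⁶ (1 + 3c + c²) (third MP moment). With σ² = 4 (so σ⁶ = 64) and c = 12/72 = 0.166667: E[X³] = 64 · (1 + 3·0.166667 + (0.166667)²) = 64 · 1.527778.

So E[X^3] = 97.777778.


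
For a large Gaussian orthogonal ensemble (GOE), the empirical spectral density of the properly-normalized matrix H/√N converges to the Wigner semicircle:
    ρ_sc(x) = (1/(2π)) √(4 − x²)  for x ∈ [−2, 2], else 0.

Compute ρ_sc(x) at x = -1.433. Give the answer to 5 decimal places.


ρ_sc(x) = (1/(2π)) √(4 − x²). With x = -1.433:
  4 − x² = 4 − (-1.433)² = 4 − 2.053489 = 1.946511.
  √(4 − x²) = 1.395174.
  1/(2π) = 0.159155.
  ρ_sc(-1.433) = 0.159155 · 1.395174 = 0.222049.

Rounded to 5 decimal places: ρ_sc(-1.433) ≈ 0.22205.


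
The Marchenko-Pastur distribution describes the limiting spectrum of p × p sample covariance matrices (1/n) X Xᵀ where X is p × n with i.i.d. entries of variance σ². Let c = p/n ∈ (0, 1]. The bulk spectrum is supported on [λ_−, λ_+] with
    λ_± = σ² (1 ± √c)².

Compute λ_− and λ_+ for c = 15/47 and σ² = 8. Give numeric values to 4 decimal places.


c = 15/47 = 0.319149; √c = 0.564933.
λ_− = σ² (1 − √c)² = 8 · (1 − 0.564933)² = 8 · (0.435067)² = 1.514269.
λ_+ = σ² (1 + √c)² = 8 · (1 + 0.564933)² = 8 · (1.564933)² = 19.592114.

Rounded to 4 decimal places: λ_− ≈ 1.5143, λ_+ ≈ 19.5921.


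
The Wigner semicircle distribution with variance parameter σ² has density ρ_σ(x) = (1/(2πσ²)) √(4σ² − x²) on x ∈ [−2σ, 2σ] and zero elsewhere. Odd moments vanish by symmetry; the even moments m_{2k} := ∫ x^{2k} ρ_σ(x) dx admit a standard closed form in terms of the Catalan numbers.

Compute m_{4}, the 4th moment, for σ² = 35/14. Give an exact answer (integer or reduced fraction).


By the scaled semicircle moment identity, m_{2k} = σ^{2k} · C_k with k = 2.
C_2 = (1/(k+1)) · C(2k, k) = (1/3) · C(4, 2) = (1/3) · 6 = 2.
σ^{2k} = (σ²)^k = (35/14)^2 = 25/4.

Therefore m_{4} = σ^{4} · C_2 = (25/4) · 2 = 25/2.


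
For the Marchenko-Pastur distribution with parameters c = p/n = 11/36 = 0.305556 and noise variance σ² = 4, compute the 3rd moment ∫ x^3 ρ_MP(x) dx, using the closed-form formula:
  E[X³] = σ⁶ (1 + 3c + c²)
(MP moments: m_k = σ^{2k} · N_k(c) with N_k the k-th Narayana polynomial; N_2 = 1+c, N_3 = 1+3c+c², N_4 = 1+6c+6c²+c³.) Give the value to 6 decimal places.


E[X³] = σ⁶ (1 + 3c + c²) (third MP moment). With σ² = 4 (so σ⁶ = 64) and c = 11/36 = 0.305556: E[X³] = 64 · (1 + 3·0.305556 + (0.305556)²) = 64 · 2.010031.

So E[X^3] = 128.641975.


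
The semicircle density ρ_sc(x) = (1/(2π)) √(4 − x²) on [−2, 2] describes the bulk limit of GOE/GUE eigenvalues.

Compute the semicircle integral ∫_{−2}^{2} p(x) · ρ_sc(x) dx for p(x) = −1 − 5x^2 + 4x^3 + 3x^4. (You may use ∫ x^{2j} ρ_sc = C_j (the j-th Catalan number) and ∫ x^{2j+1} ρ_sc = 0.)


Write p(x) = Σ a_i x^i, split into monomials and integrate each against ρ_sc separately.
Using ∫ x^{2j} ρ_sc = C_j = (1/(j+1)) C(2j, j) (Catalan numbers) and ∫ x^{2j+1} ρ_sc = 0 (odd monomials vanish by symmetry):
  i = 0 (even): a_0 · C_{0} = -1 · 1 = -1
  i = 2 (even): a_2 · C_{1} = -5 · 1 = -5
  i = 3 (odd): ∫ x^3 ρ_sc = 0 (vanishes)
  i = 4 (even): a_4 · C_{2} = 3 · 2 = 6

Summing the contributions: ∫_{−2}^{2} p(x) ρ_sc(x) dx = (-1) + (-5) + 6 = 0.


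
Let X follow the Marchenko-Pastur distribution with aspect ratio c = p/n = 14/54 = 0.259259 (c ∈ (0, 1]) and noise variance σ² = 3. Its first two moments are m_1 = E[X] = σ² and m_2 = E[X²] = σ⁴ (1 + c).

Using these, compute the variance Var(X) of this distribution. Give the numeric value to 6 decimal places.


m_1 = E[X] = σ² = 3, so m_1² = 9.
m_2 = E[X²] = σ⁴ (1 + c) = 9 · (1 + 0.259259) = 9 · 1.259259 = 11.333333.
(Note m_2 − m_1² simplifies to c · σ⁴ = 0.259259 · 9.)

Var(X) = m_2 − m_1² = 11.333333 − 9 = 2.333333.


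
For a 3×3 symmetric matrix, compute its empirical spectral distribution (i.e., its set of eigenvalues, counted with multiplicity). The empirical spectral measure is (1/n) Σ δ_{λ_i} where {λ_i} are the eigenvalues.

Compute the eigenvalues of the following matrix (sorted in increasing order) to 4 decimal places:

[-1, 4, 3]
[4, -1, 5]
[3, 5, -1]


Since M is real symmetric, all three eigenvalues are real; they are the roots of det(λI − M) = λ³ − (tr M) λ² + s λ − det M, where s is the sum of the principal 2×2 minors.
tr M = -1 + (-1) + (-1) = -3.
s = ((-1)·(-1) − 4²) + ((-1)·(-1) − 3²) + ((-1)·(-1) − 5²) = -15 + (-8) + (-24) = -47.
det M (expand along row 1) = (-1)·(-24) − 4·(-19) + 3·23 = 169.
Characteristic polynomial: λ³ + 3λ² − 47λ − 169 = 0.
Substitute λ = y + (tr M)/3 = y − 1.000000 to remove the quadratic term: y³ + p·y + q = 0 with p = s − (tr M)²/3 = -50.000000 and q = −2(tr M)³/27 + (tr M)·s/3 − det M = -120.000000.
Three real roots ⇒ use the trigonometric (Viète) form: r = 2√(−p/3) = 8.164966, φ = arccos(3q/(p·r)) = arccos(0.881816) = 0.491096 rad.
y_k = r·cos(φ/3 − 2πk/3) for k = 0, 1, 2 gives y = 8.055810, -2.875543, -5.180268.
λ_k = y_k − 1.000000 gives λ = 7.0558, -3.8755, -6.1803 (check: the sum is -3.0000 = tr M).

Eigenvalues sorted in increasing order: [-6.1803, -3.8755, 7.0558].


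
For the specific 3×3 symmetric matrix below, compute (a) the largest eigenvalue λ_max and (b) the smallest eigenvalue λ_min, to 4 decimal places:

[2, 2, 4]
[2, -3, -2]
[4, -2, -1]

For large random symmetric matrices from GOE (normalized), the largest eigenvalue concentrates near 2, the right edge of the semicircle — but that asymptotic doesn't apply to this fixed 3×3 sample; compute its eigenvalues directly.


Since M is real symmetric, all three eigenvalues are real; they are the roots of det(λI − M) = λ³ − (tr M) λ² + s λ − det M, where s is the sum of the principal 2×2 minors.
tr M = 2 + (-3) + (-1) = -2.
s = (2·(-3) − 2²) + (2·(-1) − 4²) + ((-3)·(-1) − (-2)²) = -10 + (-18) + (-1) = -29.
det M (expand along row 1) = 2·(-1) − 2·6 + 4·8 = 18.
Characteristic polynomial: λ³ + 2λ² − 29λ − 18 = 0.
Substitute λ = y + (tr M)/3 = y − 0.666667 to remove the quadratic term: y³ + p·y + q = 0 with p = s − (tr M)²/3 = -30.333333 and q = −2(tr M)³/27 + (tr M)·s/3 − det M = 1.925926.
Three real roots ⇒ use the trigonometric (Viète) form: r = 2√(−p/3) = 6.359595, φ = arccos(3q/(p·r)) = arccos(-0.029951) = 1.600752 rad.
y_k = r·cos(φ/3 − 2πk/3) for k = 0, 1, 2 gives y = 5.475546, 0.063501, -5.539046.
λ_k = y_k − 0.666667 gives λ = 4.8089, -0.6032, -6.2057 (check: the sum is -2.0000 = tr M).

Hence λ_max = 4.8089 and λ_min = -6.2057.


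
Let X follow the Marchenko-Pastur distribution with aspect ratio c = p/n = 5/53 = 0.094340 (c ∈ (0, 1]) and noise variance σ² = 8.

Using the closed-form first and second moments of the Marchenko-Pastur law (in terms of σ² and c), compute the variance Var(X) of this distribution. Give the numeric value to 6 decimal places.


Recall the MP moments m_1 = E[X] = σ² and m_2 = E[X²] = σ⁴ (1 + c).
m_1 = E[X] = σ² = 8, so m_1² = 64.
m_2 = E[X²] = σ⁴ (1 + c) = 64 · (1 + 0.094340) = 64 · 1.094340 = 70.037736.
(Note m_2 − m_1² simplifies to c · σ⁴ = 0.094340 · 64.)

Var(X) = m_2 − m_1² = 70.037736 − 64 = 6.037736.


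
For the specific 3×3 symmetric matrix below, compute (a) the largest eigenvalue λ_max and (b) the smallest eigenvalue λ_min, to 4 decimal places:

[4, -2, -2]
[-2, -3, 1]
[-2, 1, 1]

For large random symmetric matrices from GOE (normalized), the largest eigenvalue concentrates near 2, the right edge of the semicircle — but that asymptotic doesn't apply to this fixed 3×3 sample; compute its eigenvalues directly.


Since M is real symmetric, all three eigenvalues are real; they are the roots of det(λI − M) = λ³ − (tr M) λ² + s λ − det M, where s is the sum of the principal 2×2 minors.
tr M = 4 + (-3) + 1 = 2.
s = (4·(-3) − (-2)²) + (4·1 − (-2)²) + ((-3)·1 − 1²) = -16 + 0 + (-4) = -20.
det M (expand along row 1) = 4·(-4) − (-2)·0 + (-2)·(-8) = 0.
Characteristic polynomial: λ³ − 2λ² − 20λ = 0.
Substitute λ = y + (tr M)/3 = y + 0.666667 to remove the quadratic term: y³ + p·y + q = 0 with p = s − (tr M)²/3 = -21.333333 and q = −2(tr M)³/27 + (tr M)·s/3 − det M = -13.925926.
Three real roots ⇒ use the trigonometric (Viète) form: r = 2√(−p/3) = 5.333333, φ = arccos(3q/(p·r)) = arccos(0.367188) = 1.194813 rad.
y_k = r·cos(φ/3 − 2πk/3) for k = 0, 1, 2 gives y = 4.915909, -0.666667, -4.249242.
λ_k = y_k + 0.666667 gives λ = 5.5826, 0.0000, -3.5826 (check: the sum is 2.0000 = tr M).

Hence λ_max = 5.5826 and λ_min = -3.5826.


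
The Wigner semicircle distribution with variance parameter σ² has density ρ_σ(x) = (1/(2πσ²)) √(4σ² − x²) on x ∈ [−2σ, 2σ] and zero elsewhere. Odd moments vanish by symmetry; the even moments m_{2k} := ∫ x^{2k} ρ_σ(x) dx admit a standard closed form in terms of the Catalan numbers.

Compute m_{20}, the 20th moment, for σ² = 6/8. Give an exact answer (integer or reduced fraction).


By the scaled semicircle moment identity, m_{2k} = σ^{2k} · C_k with k = 10.
C_10 = (1/(k+1)) · C(2k, k) = (1/11) · C(20, 10) = (1/11) · 184756 = 16796.
σ^{2k} = (σ²)^k = (6/8)^10 = 59049/1048576.

Therefore m_{20} = σ^{20} · C_10 = (59049/1048576) · 16796 = 247946751/262144.


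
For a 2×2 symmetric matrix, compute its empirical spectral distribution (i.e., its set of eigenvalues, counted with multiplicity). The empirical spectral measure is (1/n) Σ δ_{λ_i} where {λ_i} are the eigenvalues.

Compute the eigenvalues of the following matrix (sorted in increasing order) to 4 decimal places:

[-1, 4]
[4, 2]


Since M is real symmetric, both eigenvalues are real; they are the roots of det(λI − M) = λ² − (tr M) λ + det M.
tr M = -1 + 2 = 1.
det M = (-1)·2 − 4² = -2 − 16 = -18.
Characteristic polynomial: λ² − λ − 18 = 0.
Discriminant Δ = (tr M)² − 4·det M = 1 − (-72) = 73; √Δ = 8.544004.
λ = (tr M ± √Δ)/2 = (1 ± 8.544004)/2, giving (tr M − √Δ)/2 = -3.7720 and (tr M + √Δ)/2 = 4.7720.

Eigenvalues sorted in increasing order: [-3.7720, 4.7720].


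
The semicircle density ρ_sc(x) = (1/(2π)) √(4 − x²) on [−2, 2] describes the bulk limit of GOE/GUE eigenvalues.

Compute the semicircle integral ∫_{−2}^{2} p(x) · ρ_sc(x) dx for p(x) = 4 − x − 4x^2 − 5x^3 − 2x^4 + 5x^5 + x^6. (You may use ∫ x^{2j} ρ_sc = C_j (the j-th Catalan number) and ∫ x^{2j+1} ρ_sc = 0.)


Write p(x) = Σ a_i x^i, split into monomials and integrate each against ρ_sc separately.
Using ∫ x^{2j} ρ_sc = C_j = (1/(j+1)) C(2j, j) (Catalan numbers) and ∫ x^{2j+1} ρ_sc = 0 (odd monomials vanish by symmetry):
  i = 0 (even): a_0 · C_{0} = 4 · 1 = 4
  i = 1 (odd): ∫ x^1 ρ_sc = 0 (vanishes)
  i = 2 (even): a_2 · C_{1} = -4 · 1 = -4
  i = 3 (odd): ∫ x^3 ρ_sc = 0 (vanishes)
  i = 4 (even): a_4 · C_{2} = -2 · 2 = -4
  i = 5 (odd): ∫ x^5 ρ_sc = 0 (vanishes)
  i = 6 (even): a_6 · C_{3} = 1 · 5 = 5

Summing the contributions: ∫_{−2}^{2} p(x) ρ_sc(x) dx = 4 + (-4) + (-4) + 5 = 1.


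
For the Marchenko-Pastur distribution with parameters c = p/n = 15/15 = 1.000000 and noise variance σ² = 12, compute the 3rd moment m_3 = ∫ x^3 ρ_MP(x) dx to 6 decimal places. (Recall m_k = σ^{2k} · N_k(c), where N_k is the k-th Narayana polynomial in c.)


E[X³] = σ⁶ (1 + 3c + c²) (third MP moment). With σ² = 12 (so σ⁶ = 1728) and c = 15/15 = 1.000000: E[X³] = 1728 · (1 + 3·1.000000 + (1.000000)²) = 1728 · 5.000000.

So E[X^3] = 8640.000000.


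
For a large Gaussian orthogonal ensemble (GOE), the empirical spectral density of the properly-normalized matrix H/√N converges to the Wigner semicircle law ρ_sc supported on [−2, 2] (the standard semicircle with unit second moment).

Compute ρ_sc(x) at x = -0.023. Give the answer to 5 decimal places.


ρ_sc(x) = (1/(2π)) √(4 − x²). With x = -0.023:
  4 − x² = 4 − (-0.023)² = 4 − 0.000529 = 3.999471.
  √(4 − x²) = 1.999868.
  1/(2π) = 0.159155.
  ρ_sc(-0.023) = 0.159155 · 1.999868 = 0.318289.

Rounded to 5 decimal places: ρ_sc(-0.023) ≈ 0.31829.


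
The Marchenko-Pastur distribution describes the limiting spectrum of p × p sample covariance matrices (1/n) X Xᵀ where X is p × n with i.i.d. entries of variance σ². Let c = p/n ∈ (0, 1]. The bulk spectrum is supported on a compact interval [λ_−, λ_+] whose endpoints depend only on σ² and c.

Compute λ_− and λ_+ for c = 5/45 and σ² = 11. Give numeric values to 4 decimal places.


c = 5/45 = 0.111111; √c = 0.333333.
λ_− = σ² (1 − √c)² = 11 · (1 − 0.333333)² = 11 · (0.666667)² = 4.888889.
λ_+ = σ² (1 + √c)² = 11 · (1 + 0.333333)² = 11 · (1.333333)² = 19.555556.

Rounded to 4 decimal places: λ_− ≈ 4.8889, λ_+ ≈ 19.5556.


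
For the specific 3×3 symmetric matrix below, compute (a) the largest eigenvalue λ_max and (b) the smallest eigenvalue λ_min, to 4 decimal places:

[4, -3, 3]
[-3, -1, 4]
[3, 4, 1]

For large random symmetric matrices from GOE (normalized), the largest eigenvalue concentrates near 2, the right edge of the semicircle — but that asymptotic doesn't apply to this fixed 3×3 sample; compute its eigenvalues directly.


Since M is real symmetric, all three eigenvalues are real; they are the roots of det(λI − M) = λ³ − (tr M) λ² + s λ − det M, where s is the sum of the principal 2×2 minors.
tr M = 4 + (-1) + 1 = 4.
s = (4·(-1) − (-3)²) + (4·1 − 3²) + ((-1)·1 − 4²) = -13 + (-5) + (-17) = -35.
det M (expand along row 1) = 4·(-17) − (-3)·(-15) + 3·(-9) = -140.
Characteristic polynomial: λ³ − 4λ² − 35λ + 140 = 0.
Substitute λ = y + (tr M)/3 = y + 1.333333 to remove the quadratic term: y³ + p·y + q = 0 with p = s − (tr M)²/3 = -40.333333 and q = −2(tr M)³/27 + (tr M)·s/3 − det M = 88.592593.
Three real roots ⇒ use the trigonometric (Viète) form: r = 2√(−p/3) = 7.333333, φ = arccos(3q/(p·r)) = arccos(-0.898573) = 2.687302 rad.
y_k = r·cos(φ/3 − 2πk/3) for k = 0, 1, 2 gives y = 4.582746, 2.666667, -7.249413.
λ_k = y_k + 1.333333 gives λ = 5.9161, 4.0000, -5.9161 (check: the sum is 4.0000 = tr M).

Hence λ_max = 5.9161 and λ_min = -5.9161.


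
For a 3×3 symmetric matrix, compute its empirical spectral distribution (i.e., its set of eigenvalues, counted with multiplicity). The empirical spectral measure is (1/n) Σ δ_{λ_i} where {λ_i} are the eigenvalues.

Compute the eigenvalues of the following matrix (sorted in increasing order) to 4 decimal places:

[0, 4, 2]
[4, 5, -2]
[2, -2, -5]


Since M is real symmetric, all three eigenvalues are real; they are the roots of det(λI − M) = λ³ − (tr M) λ² + s λ − det M, where s is the sum of the principal 2×2 minors.
tr M = 0 + 5 + (-5) = 0.
s = (0·5 − 4²) + (0·(-5) − 2²) + (5·(-5) − (-2)²) = -16 + (-4) + (-29) = -49.
det M (expand along row 1) = 0·(-29) − 4·(-16) + 2·(-18) = 28.
Characteristic polynomial: λ³ − 49λ − 28 = 0.
Substitute λ = y + (tr M)/3 = y + 0.000000 to remove the quadratic term: y³ + p·y + q = 0 with p = s − (tr M)²/3 = -49.000000 and q = −2(tr M)³/27 + (tr M)·s/3 − det M = -28.000000.
Three real roots ⇒ use the trigonometric (Viète) form: r = 2√(−p/3) = 8.082904, φ = arccos(3q/(p·r)) = arccos(0.212088) = 1.357085 rad.
y_k = r·cos(φ/3 − 2πk/3) for k = 0, 1, 2 gives y = 7.269903, -0.575315, -6.694589.
λ_k = y_k + 0.000000 gives λ = 7.2699, -0.5753, -6.6946 (check: the sum is 0.0000 = tr M).

Eigenvalues sorted in increasing order: [-6.6946, -0.5753, 7.2699].


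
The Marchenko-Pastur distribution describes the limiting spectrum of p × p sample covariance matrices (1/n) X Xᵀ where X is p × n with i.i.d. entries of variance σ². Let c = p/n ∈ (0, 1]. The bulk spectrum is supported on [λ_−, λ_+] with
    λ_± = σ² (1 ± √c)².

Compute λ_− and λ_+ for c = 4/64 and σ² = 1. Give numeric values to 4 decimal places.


c = 4/64 = 0.062500; √c = 0.250000.
λ_− = σ² (1 − √c)² = 1 · (1 − 0.250000)² = 1 · (0.750000)² = 0.562500.
λ_+ = σ² (1 + √c)² = 1 · (1 + 0.250000)² = 1 · (1.250000)² = 1.562500.

Rounded to 4 decimal places: λ_− ≈ 0.5625, λ_+ ≈ 1.5625.


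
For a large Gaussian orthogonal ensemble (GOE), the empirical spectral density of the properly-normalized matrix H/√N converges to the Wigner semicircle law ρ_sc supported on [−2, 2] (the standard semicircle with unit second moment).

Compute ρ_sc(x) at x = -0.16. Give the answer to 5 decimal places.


ρ_sc(x) = (1/(2π)) √(4 − x²). With x = -0.16:
  4 − x² = 4 − (-0.16)² = 4 − 0.025600 = 3.974400.
  √(4 − x²) = 1.993590.
  1/(2π) = 0.159155.
  ρ_sc(-0.16) = 0.159155 · 1.993590 = 0.317290.

Rounded to 5 decimal places: ρ_sc(-0.16) ≈ 0.31729.


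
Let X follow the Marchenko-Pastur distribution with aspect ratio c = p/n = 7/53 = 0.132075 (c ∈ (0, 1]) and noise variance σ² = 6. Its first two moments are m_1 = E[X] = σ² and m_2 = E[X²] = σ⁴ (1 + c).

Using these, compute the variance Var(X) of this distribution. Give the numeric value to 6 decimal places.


m_1 = E[X] = σ² = 6, so m_1² = 36.
m_2 = E[X²] = σ⁴ (1 + c) = 36 · (1 + 0.132075) = 36 · 1.132075 = 40.754717.
(Note m_2 − m_1² simplifies to c · σ⁴ = 0.132075 · 36.)

Var(X) = m_2 − m_1² = 40.754717 − 36 = 4.754717.


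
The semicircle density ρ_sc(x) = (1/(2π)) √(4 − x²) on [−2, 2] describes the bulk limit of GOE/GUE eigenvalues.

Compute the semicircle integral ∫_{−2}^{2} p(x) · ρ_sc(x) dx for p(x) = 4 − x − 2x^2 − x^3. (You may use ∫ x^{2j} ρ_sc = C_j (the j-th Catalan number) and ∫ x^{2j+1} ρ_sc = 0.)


Write p(x) = Σ a_i x^i, split into monomials and integrate each against ρ_sc separately.
Using ∫ x^{2j} ρ_sc = C_j = (1/(j+1)) C(2j, j) (Catalan numbers) and ∫ x^{2j+1} ρ_sc = 0 (odd monomials vanish by symmetry):
  i = 0 (even): a_0 · C_{0} = 4 · 1 = 4
  i = 1 (odd): ∫ x^1 ρ_sc = 0 (vanishes)
  i = 2 (even): a_2 · C_{1} = -2 · 1 = -2
  i = 3 (odd): ∫ x^3 ρ_sc = 0 (vanishes)

Summing the contributions: ∫_{−2}^{2} p(x) ρ_sc(x) dx = 4 + (-2) = 2.


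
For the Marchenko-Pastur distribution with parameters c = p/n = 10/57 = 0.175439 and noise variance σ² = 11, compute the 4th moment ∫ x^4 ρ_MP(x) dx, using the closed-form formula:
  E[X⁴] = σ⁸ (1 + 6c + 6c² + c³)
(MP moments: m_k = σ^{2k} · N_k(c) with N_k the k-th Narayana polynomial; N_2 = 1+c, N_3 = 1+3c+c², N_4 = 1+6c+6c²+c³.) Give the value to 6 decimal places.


E[X⁴] = σ⁸ (1 + 6c + 6c² + c³) (fourth MP moment). With σ² = 11 (so σ⁸ = 14641) and c = 10/57 = 0.175439: E[X⁴] = 14641 · (1 + 6·0.175439 + 6·(0.175439)² + (0.175439)³) = 14641 · 2.242704.

So E[X^4] = 32835.422791.


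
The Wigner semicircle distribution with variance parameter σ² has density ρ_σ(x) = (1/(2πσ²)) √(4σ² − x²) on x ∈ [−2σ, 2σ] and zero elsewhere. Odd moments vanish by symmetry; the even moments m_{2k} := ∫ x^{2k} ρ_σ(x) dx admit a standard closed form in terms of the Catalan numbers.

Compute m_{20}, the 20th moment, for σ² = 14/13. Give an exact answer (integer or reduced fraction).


By the scaled semicircle moment identity, m_{2k} = σ^{2k} · C_k with k = 10.
C_10 = (1/(k+1)) · C(2k, k) = (1/11) · C(20, 10) = (1/11) · 184756 = 16796.
σ^{2k} = (σ²)^k = (14/13)^10 = 289254654976/137858491849.

Therefore m_{20} = σ^{20} · C_10 = (289254654976/137858491849) · 16796 = 373717014228992/10604499373.


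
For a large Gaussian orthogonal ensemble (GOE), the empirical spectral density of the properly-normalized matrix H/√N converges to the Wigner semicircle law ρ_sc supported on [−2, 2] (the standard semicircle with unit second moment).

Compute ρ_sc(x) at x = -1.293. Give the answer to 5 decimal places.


ρ_sc(x) = (1/(2π)) √(4 − x²). With x = -1.293:
  4 − x² = 4 − (-1.293)² = 4 − 1.671849 = 2.328151.
  √(4 − x²) = 1.525828.
  1/(2π) = 0.159155.
  ρ_sc(-1.293) = 0.159155 · 1.525828 = 0.242843.

Rounded to 5 decimal places: ρ_sc(-1.293) ≈ 0.24284.


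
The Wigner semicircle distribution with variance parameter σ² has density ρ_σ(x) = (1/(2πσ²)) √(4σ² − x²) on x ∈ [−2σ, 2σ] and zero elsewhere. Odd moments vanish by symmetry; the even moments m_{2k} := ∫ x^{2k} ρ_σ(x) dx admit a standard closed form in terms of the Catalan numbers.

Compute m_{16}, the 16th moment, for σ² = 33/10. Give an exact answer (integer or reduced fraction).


By the scaled semicircle moment identity, m_{2k} = σ^{2k} · C_k with k = 8.
C_8 = (1/(k+1)) · C(2k, k) = (1/9) · C(16, 8) = (1/9) · 12870 = 1430.
σ^{2k} = (σ²)^k = (33/10)^8 = 1406408618241/100000000.

Therefore m_{16} = σ^{16} · C_8 = (1406408618241/100000000) · 1430 = 201116432408463/10000000.


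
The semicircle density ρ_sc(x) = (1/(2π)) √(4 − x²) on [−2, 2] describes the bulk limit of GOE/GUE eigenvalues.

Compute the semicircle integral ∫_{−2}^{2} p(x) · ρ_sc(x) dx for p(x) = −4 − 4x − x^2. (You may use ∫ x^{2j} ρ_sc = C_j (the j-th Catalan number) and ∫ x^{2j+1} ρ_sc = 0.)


Write p(x) = Σ a_i x^i, split into monomials and integrate each against ρ_sc separately.
Using ∫ x^{2j} ρ_sc = C_j = (1/(j+1)) C(2j, j) (Catalan numbers) and ∫ x^{2j+1} ρ_sc = 0 (odd monomials vanish by symmetry):
  i = 0 (even): a_0 · C_{0} = -4 · 1 = -4
  i = 1 (odd): ∫ x^1 ρ_sc = 0 (vanishes)
  i = 2 (even): a_2 · C_{1} = -1 · 1 = -1

Summing the contributions: ∫_{−2}^{2} p(x) ρ_sc(x) dx = (-4) + (-1) = -5.


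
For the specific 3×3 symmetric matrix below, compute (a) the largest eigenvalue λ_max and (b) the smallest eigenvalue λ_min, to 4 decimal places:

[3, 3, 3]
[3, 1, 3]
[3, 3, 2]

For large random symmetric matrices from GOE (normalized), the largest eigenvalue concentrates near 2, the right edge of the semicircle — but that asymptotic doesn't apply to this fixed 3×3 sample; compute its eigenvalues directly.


Since M is real symmetric, all three eigenvalues are real; they are the roots of det(λI − M) = λ³ − (tr M) λ² + s λ − det M, where s is the sum of the principal 2×2 minors.
tr M = 3 + 1 + 2 = 6.
s = (3·1 − 3²) + (3·2 − 3²) + (1·2 − 3²) = -6 + (-3) + (-7) = -16.
det M (expand along row 1) = 3·(-7) − 3·(-3) + 3·6 = 6.
Characteristic polynomial: λ³ − 6λ² − 16λ − 6 = 0.
Substitute λ = y + (tr M)/3 = y + 2.000000 to remove the quadratic term: y³ + p·y + q = 0 with p = s − (tr M)²/3 = -28.000000 and q = −2(tr M)³/27 + (tr M)·s/3 − det M = -54.000000.
Three real roots ⇒ use the trigonometric (Viète) form: r = 2√(−p/3) = 6.110101, φ = arccos(3q/(p·r)) = arccos(0.946910) = 0.327313 rad.
y_k = r·cos(φ/3 − 2πk/3) for k = 0, 1, 2 gives y = 6.073771, -2.460705, -3.613066.
λ_k = y_k + 2.000000 gives λ = 8.0738, -0.4607, -1.6131 (check: the sum is 6.0000 = tr M).

Hence λ_max = 8.0738 and λ_min = -1.6131.


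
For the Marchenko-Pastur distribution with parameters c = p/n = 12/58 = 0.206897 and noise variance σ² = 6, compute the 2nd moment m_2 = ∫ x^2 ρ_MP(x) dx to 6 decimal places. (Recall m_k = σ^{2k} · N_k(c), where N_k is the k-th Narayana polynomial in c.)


E[X²] = σ⁴ (1 + c) (second MP moment). With σ² = 6 (so σ⁴ = 36) and c = 12/58 = 0.206897: E[X²] = 36 · (1 + 0.206897) = 36 · 1.206897.

So E[X^2] = 43.448276.


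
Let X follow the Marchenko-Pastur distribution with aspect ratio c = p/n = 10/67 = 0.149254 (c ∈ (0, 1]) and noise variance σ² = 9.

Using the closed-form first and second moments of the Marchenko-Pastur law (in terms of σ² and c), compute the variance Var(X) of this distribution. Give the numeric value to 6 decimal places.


Recall the MP moments m_1 = E[X] = σ² and m_2 = E[X²] = σ⁴ (1 + c).
m_1 = E[X] = σ² = 9, so m_1² = 81.
m_2 = E[X²] = σ⁴ (1 + c) = 81 · (1 + 0.149254) = 81 · 1.149254 = 93.089552.
(Note m_2 − m_1² simplifies to c · σ⁴ = 0.149254 · 81.)

Var(X) = m_2 − m_1² = 93.089552 − 81 = 12.089552.


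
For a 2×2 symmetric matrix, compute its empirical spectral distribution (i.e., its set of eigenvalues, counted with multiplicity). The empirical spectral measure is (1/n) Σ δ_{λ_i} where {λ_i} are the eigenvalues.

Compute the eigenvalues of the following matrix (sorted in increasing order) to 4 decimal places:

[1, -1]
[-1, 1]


Since M is real symmetric, both eigenvalues are real; they are the roots of det(λI − M) = λ² − (tr M) λ + det M.
tr M = 1 + 1 = 2.
det M = 1·1 − (-1)² = 1 − 1 = 0.
Characteristic polynomial: λ² − 2λ = 0.
Discriminant Δ = (tr M)² − 4·det M = 4 − 0 = 4; √Δ = 2.000000.
λ = (tr M ± √Δ)/2 = (2 ± 2.000000)/2, giving (tr M − √Δ)/2 = 0.0000 and (tr M + √Δ)/2 = 2.0000.

Eigenvalues sorted in increasing order: [0.0000, 2.0000].


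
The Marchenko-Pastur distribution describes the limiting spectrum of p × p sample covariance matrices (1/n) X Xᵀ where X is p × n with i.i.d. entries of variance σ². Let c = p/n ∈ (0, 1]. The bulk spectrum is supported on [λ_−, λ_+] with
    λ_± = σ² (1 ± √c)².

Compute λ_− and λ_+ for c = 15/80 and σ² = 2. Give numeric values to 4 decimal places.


c = 15/80 = 0.187500; √c = 0.433013.
λ_− = σ² (1 − √c)² = 2 · (1 − 0.433013)² = 2 · (0.566987)² = 0.642949.
λ_+ = σ² (1 + √c)² = 2 · (1 + 0.433013)² = 2 · (1.433013)² = 4.107051.

Rounded to 4 decimal places: λ_− ≈ 0.6429, λ_+ ≈ 4.1071.


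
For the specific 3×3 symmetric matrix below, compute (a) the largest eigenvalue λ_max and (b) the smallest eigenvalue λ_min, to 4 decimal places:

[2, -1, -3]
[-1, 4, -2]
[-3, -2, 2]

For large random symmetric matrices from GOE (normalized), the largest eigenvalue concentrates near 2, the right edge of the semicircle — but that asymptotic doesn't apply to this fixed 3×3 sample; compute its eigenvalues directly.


Since M is real symmetric, all three eigenvalues are real; they are the roots of det(λI − M) = λ³ − (tr M) λ² + s λ − det M, where s is the sum of the principal 2×2 minors.
tr M = 2 + 4 + 2 = 8.
s = (2·4 − (-1)²) + (2·2 − (-3)²) + (4·2 − (-2)²) = 7 + (-5) + 4 = 6.
det M (expand along row 1) = 2·4 − (-1)·(-8) + (-3)·14 = -42.
Characteristic polynomial: λ³ − 8λ² + 6λ + 42 = 0.
Substitute λ = y + (tr M)/3 = y + 2.666667 to remove the quadratic term: y³ + p·y + q = 0 with p = s − (tr M)²/3 = -15.333333 and q = −2(tr M)³/27 + (tr M)·s/3 − det M = 20.074074.
Three real roots ⇒ use the trigonometric (Viète) form: r = 2√(−p/3) = 4.521553, φ = arccos(3q/(p·r)) = arccos(-0.868625) = 2.623218 rad.
y_k = r·cos(φ/3 − 2πk/3) for k = 0, 1, 2 gives y = 2.900363, 1.553858, -4.454221.
λ_k = y_k + 2.666667 gives λ = 5.5670, 4.2205, -1.7876 (check: the sum is 8.0000 = tr M).

Hence λ_max = 5.5670 and λ_min = -1.7876.


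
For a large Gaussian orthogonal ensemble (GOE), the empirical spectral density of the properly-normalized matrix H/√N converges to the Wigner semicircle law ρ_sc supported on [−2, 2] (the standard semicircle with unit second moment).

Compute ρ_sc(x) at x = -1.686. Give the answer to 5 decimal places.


ρ_sc(x) = (1/(2π)) √(4 − x²). With x = -1.686:
  4 − x² = 4 − (-1.686)² = 4 − 2.842596 = 1.157404.
  √(4 − x²) = 1.075827.
  1/(2π) = 0.159155.
  ρ_sc(-1.686) = 0.159155 · 1.075827 = 0.171223.

Rounded to 5 decimal places: ρ_sc(-1.686) ≈ 0.17122.


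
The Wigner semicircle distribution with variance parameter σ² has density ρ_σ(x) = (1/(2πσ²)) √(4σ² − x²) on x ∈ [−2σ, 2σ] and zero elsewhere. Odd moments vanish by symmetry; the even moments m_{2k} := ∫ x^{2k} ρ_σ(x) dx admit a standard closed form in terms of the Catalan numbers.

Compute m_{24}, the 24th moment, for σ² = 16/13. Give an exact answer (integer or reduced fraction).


By the scaled semicircle moment identity, m_{2k} = σ^{2k} · C_k with k = 12.
C_12 = (1/(k+1)) · C(2k, k) = (1/13) · C(24, 12) = (1/13) · 2704156 = 208012.
σ^{2k} = (σ²)^k = (16/13)^12 = 281474976710656/23298085122481.

Therefore m_{24} = σ^{24} · C_12 = (281474976710656/23298085122481) · 208012 = 58550172855536975872/23298085122481.


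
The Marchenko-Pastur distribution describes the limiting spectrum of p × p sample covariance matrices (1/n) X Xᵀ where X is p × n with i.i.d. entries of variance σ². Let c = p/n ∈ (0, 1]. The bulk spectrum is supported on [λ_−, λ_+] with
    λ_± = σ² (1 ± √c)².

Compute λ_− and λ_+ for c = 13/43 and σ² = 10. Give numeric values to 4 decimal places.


c = 13/43 = 0.302326; √c = 0.549841.
λ_− = σ² (1 − √c)² = 10 · (1 − 0.549841)² = 10 · (0.450159)² = 2.026428.
λ_+ = σ² (1 + √c)² = 10 · (1 + 0.549841)² = 10 · (1.549841)² = 24.020084.

Rounded to 4 decimal places: λ_− ≈ 2.0264, λ_+ ≈ 24.0201.


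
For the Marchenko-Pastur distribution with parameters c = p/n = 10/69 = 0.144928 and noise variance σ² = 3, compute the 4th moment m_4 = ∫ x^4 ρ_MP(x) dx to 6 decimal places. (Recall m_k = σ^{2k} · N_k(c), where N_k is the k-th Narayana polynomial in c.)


E[X⁴] = σ⁸ (1 + 6c + 6c² + c³) (fourth MP moment). With σ² = 3 (so σ⁸ = 81) and c = 10/69 = 0.144928: E[X⁴] = 81 · (1 + 6·0.144928 + 6·(0.144928)² + (0.144928)³) = 81 · 1.998633.

So E[X^4] = 161.889291.


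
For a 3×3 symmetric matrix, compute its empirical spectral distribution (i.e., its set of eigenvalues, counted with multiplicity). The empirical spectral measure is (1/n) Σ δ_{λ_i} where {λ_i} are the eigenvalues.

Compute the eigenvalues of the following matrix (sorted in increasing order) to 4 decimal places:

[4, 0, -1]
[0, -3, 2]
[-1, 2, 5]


Since M is real symmetric, all three eigenvalues are real; they are the roots of det(λI − M) = λ³ − (tr M) λ² + s λ − det M, where s is the sum of the principal 2×2 minors.
tr M = 4 + (-3) + 5 = 6.
s = (4·(-3) − 0²) + (4·5 − (-1)²) + ((-3)·5 − 2²) = -12 + 19 + (-19) = -12.
det M (expand along row 1) = 4·(-19) − 0·2 + (-1)·(-3) = -73.
Characteristic polynomial: λ³ − 6λ² − 12λ + 73 = 0.
Substitute λ = y + (tr M)/3 = y + 2.000000 to remove the quadratic term: y³ + p·y + q = 0 with p = s − (tr M)²/3 = -24.000000 and q = −2(tr M)³/27 + (tr M)·s/3 − det M = 33.000000.
Three real roots ⇒ use the trigonometric (Viète) form: r = 2√(−p/3) = 5.656854, φ = arccos(3q/(p·r)) = arccos(-0.729204) = 2.387954 rad.
y_k = r·cos(φ/3 − 2πk/3) for k = 0, 1, 2 gives y = 3.957430, 1.521864, -5.479295.
λ_k = y_k + 2.000000 gives λ = 5.9574, 3.5219, -3.4793 (check: the sum is 6.0000 = tr M).

Eigenvalues sorted in increasing order: [-3.4793, 3.5219, 5.9574].


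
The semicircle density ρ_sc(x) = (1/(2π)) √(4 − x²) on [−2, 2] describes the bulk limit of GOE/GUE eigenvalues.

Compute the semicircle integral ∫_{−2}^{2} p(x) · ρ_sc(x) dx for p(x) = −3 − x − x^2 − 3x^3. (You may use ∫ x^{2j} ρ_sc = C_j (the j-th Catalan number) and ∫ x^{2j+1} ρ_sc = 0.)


Write p(x) = Σ a_i x^i, split into monomials and integrate each against ρ_sc separately.
Using ∫ x^{2j} ρ_sc = C_j = (1/(j+1)) C(2j, j) (Catalan numbers) and ∫ x^{2j+1} ρ_sc = 0 (odd monomials vanish by symmetry):
  i = 0 (even): a_0 · C_{0} = -3 · 1 = -3
  i = 1 (odd): ∫ x^1 ρ_sc = 0 (vanishes)
  i = 2 (even): a_2 · C_{1} = -1 · 1 = -1
  i = 3 (odd): ∫ x^3 ρ_sc = 0 (vanishes)

Summing the contributions: ∫_{−2}^{2} p(x) ρ_sc(x) dx = (-3) + (-1) = -4.


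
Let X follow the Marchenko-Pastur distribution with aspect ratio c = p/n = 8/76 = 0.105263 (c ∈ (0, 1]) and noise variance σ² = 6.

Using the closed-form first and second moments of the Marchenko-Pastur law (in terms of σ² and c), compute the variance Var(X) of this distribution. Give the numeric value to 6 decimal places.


Recall the MP moments m_1 = E[X] = σ² and m_2 = E[X²] = σ⁴ (1 + c).
m_1 = E[X] = σ² = 6, so m_1² = 36.
m_2 = E[X²] = σ⁴ (1 + c) = 36 · (1 + 0.105263) = 36 · 1.105263 = 39.789474.
(Note m_2 − m_1² simplifies to c · σ⁴ = 0.105263 · 36.)

Var(X) = m_2 − m_1² = 39.789474 − 36 = 3.789474.
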